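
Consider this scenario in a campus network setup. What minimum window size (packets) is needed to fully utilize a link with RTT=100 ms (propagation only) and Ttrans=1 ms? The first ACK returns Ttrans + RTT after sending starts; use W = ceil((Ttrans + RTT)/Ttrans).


Given: Ttrans = 1 ms, RTT = 100 ms (= 2 * Tprop, Tprop = 50 ms)
Time until first ACK returns = Ttrans + RTT = 1 + 100 = 101 ms
Need W * Ttrans >= Ttrans + RTT  ->  W >= (Ttrans + RTT) / Ttrans
(Ttrans + RTT) / Ttrans = 101 / 1 = 101
W_min = ceil(101) = 101

101


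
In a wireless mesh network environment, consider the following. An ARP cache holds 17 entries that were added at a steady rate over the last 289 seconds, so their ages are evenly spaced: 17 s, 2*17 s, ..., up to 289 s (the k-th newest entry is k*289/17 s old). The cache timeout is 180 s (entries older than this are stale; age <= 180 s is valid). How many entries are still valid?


Ages are k * 289/17 s for k = 1..17 (spacing = 17.0000 s).
Entry k is valid iff k * 289/17 <= 180 iff k <= 17 * 180 / 289 = 10.5882
n_valid = floor(10.5882) = 10
(n_stale = 17 - 10 = 7)

10


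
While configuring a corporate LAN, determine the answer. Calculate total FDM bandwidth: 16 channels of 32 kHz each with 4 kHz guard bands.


Given: 16 channels, 32 kHz each, guard = 4 kHz
Channel bandwidth = 16 * 32 = 512 kHz
Guard bands = 15 gaps * 4 kHz = 60 kHz
Total = 512 + 60 = 572 kHz

572


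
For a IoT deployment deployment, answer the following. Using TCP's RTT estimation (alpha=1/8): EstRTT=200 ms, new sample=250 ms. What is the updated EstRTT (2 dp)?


Given: EstRTT = 200 ms, SampleRTT = 250 ms, alpha = 1/8
New EstRTT = (1 - alpha) * EstRTT + alpha * SampleRTT
(7/8) * 200 = 175
(1/8) * 250 = 31.25
New EstRTT = 175 + 31.25 = 206.25 ms -> 206.25 ms (2 dp)

206.25


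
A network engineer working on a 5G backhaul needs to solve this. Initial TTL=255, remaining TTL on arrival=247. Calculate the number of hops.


Given: initial TTL = 255, received TTL = 247
Hops = initial TTL - received TTL
Hops = 255 - 247 = 8

8


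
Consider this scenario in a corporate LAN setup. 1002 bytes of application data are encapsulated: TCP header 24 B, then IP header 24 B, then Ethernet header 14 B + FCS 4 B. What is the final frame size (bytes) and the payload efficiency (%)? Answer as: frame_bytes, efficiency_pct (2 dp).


TCP segment = 1002 + 24 = 1026 B
IP packet = 1026 + 24 = 1050 B
Ethernet frame = 1050 + 14 + 4 = 1068 B
Efficiency = app / frame = 1002 / 1068 = 0.938202 = 93.8202% -> 93.82% (2 dp)

1068, 93.82


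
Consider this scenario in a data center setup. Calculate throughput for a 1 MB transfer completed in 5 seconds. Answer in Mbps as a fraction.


Given: file = 1 MB, time = 5 s
File in Mb = 1 * 8 = 8 Mb
Throughput = 8 / 5 Mbps
Throughput = 8/5 Mbps

8/5


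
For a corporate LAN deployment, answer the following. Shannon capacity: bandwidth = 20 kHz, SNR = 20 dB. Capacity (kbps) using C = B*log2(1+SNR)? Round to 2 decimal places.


Given: B = 20 kHz, SNR = 20 dB
SNR linear = 10^(20/10) = 100
1 + SNR = 101
log2(101) = 6.6582114828
C = 20 * 1000 * 6.6582114828 = 133164.2297 bps
C = 133.164230 kbps -> 133.16 kbps (2 dp)

133.16


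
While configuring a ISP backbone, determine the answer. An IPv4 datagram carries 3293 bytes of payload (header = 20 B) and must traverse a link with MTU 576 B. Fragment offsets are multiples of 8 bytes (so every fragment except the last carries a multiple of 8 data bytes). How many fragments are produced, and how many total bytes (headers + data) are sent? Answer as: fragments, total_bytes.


Max data per non-final fragment = floor((MTU - header)/8)*8 = floor((576 - 20)/8)*8 = floor(556/8)*8 = 552 B
Final fragment needs no 8-byte alignment: it can carry up to MTU - header = 556 B
Non-final fragments needed = ceil((payload - 556) / 552) = ceil(2737/552) = ceil(4.9583) = 5
Number of fragments = 5 + 1 = 6
Fragment sizes (data): 5 * 552 B + 533 B (last, 533 <= 556 OK)
Total bytes sent = payload + n_frags * header = 3293 + 6*20 = 3293 + 120 = 3413 B

6, 3413


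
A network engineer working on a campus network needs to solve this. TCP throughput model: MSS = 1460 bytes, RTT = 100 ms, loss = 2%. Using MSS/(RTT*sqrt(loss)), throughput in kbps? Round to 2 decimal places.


Given: MSS = 1460 bytes, RTT = 100 ms, loss = 2%
RTT in seconds = 100 / 1000 = 0.1
Loss rate = 2% = 0.02
sqrt(loss) = sqrt(0.02) = 0.141421356237
Throughput (bytes/s) = 1460 / (0.1 * 0.141421356237) = 103237.5901
Throughput (kbps) = 103237.5901 * 8 / 1000 = 825.900720 -> 825.90 kbps (2 dp)

825.90


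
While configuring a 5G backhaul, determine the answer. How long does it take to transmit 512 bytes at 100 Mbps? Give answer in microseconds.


Given: packet = 512 bytes, bandwidth = 100 Mbps
Packet in bits = 512 * 8 = 4096 bits
Bandwidth = 100 * 10^6 = 100000000 bps
Time = 4096 / 100000000 seconds
Time in us = 4096 * 10^6 / 100000000 = 40.96

40.96


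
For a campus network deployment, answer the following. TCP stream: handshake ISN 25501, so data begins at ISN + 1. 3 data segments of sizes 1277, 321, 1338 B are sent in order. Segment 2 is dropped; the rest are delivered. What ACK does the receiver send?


SYN uses sequence number 25501; first data byte = ISN + 1 = 25502.
Segment 1: SEQ = 25502, len = 1277 B, covers [25502, 26778]
Segment 2: SEQ = 26779, len = 321 B, covers [26779, 27099] [LOST]
Segment 3: SEQ = 27100, len = 1338 B, covers [27100, 28437]
In-order data received: bytes [25502, 26778] (segments 1..1).
Segment 2 missing -> gap begins at byte 26779; later segments buffered out of order.
Cumulative ACK = next expected in-order byte = 25502 + 1277 = 26779

26779


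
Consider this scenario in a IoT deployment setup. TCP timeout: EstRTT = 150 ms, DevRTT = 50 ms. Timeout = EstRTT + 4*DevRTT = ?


Given: EstRTT = 150 ms, DevRTT = 50 ms
Timeout = EstRTT + 4 * DevRTT
4 * DevRTT = 4 * 50 = 200
Timeout = 150 + 200 = 350 ms

350


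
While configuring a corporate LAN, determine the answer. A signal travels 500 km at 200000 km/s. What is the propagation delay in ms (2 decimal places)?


Given: distance = 500 km, speed = 200000 km/s
Delay = distance / speed = 500 / 200000 seconds
Delay in ms = 500 * 1000 / 200000
Delay = 2.5000 ms
Rounded to 2 dp = 2.50 ms

2.50


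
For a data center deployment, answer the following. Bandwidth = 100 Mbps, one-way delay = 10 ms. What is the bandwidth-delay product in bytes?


Given: bandwidth = 100 Mbps, delay = 10 ms
BDP in bits = 100 * 10^6 * 10 / 1000
BDP in bits = 1000000
BDP in bytes = 1000000 / 8 = 125000

125000


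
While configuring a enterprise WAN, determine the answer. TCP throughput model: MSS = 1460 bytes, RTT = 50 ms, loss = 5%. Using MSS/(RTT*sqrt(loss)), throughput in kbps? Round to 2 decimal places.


Given: MSS = 1460 bytes, RTT = 50 ms, loss = 5%
RTT in seconds = 50 / 1000 = 0.05
Loss rate = 5% = 0.05
sqrt(loss) = sqrt(0.05) = 0.223606797750
Throughput (bytes/s) = 1460 / (0.05 * 0.223606797750) = 130586.3699
Throughput (kbps) = 130586.3699 * 8 / 1000 = 1044.690959 -> 1044.69 kbps (2 dp)

1044.69


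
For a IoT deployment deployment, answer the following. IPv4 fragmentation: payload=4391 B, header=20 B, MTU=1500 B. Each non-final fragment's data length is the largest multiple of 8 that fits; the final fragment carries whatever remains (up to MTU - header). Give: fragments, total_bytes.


Max data per non-final fragment = floor((MTU - header)/8)*8 = floor((1500 - 20)/8)*8 = floor(1480/8)*8 = 1480 B
Final fragment needs no 8-byte alignment: it can carry up to MTU - header = 1480 B
Non-final fragments needed = ceil((payload - 1480) / 1480) = ceil(2911/1480) = ceil(1.9669) = 2
Number of fragments = 2 + 1 = 3
Fragment sizes (data): 2 * 1480 B + 1431 B (last, 1431 <= 1480 OK)
Total bytes sent = payload + n_frags * header = 4391 + 3*20 = 4391 + 60 = 4451 B

3, 4451


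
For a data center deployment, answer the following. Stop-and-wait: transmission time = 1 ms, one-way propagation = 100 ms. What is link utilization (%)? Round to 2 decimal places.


Given: Ttrans = 1 ms, Tprop = 100 ms
RTT = 2 * Tprop = 2 * 100 = 200 ms
U = Ttrans / (Ttrans + RTT)
U = 1 / (1 + 200)
U = 1 / 201 = 0.004975
U% = 0.50%

0.50


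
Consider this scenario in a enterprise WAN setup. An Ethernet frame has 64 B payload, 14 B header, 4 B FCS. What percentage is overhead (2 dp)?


Given: payload = 64 B, header = 14 B, trailer = 4 B
Overhead bytes = header + trailer = 14 + 4 = 18
Total frame = payload + overhead = 64 + 18 = 82
Overhead % = 18 / 82 * 100 = 21.9512% -> 21.95% (2 dp)

21.95


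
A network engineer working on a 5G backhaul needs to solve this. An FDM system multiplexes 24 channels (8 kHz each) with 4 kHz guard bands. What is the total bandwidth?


Given: 24 channels, 8 kHz each, guard = 4 kHz
Channel bandwidth = 24 * 8 = 192 kHz
Guard bands = 23 gaps * 4 kHz = 92 kHz
Total = 192 + 92 = 284 kHz

284


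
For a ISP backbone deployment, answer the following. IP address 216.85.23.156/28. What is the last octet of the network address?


Given: IP = 216.85.23.156, prefix = /28
Subnet mask = 255.255.255.240
Last octet of IP: 156
Last octet of mask: 240
Network last octet = 156 AND 240 = 144

144


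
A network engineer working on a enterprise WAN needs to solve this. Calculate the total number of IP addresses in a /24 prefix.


Given: CIDR prefix /24
Host bits = 32 - 24 = 8
Total addresses = 2^8 = 256

256


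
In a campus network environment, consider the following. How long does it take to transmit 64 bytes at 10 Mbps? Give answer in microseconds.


Given: packet = 64 bytes, bandwidth = 10 Mbps
Packet in bits = 64 * 8 = 512 bits
Bandwidth = 10 * 10^6 = 10000000 bps
Time = 512 / 10000000 seconds
Time in us = 512 * 10^6 / 10000000 = 51.2

51.2


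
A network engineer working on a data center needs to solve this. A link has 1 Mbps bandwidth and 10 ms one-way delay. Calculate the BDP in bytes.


Given: bandwidth = 1 Mbps, delay = 10 ms
BDP in bits = 1 * 10^6 * 10 / 1000
BDP in bits = 10000
BDP in bytes = 10000 / 8 = 1250

1250


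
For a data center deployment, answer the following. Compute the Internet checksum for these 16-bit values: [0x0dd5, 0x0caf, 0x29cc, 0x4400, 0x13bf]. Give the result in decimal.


Given words: [0x0dd5, 0x0caf, 0x29cc, 0x4400, 0x13bf]
Step 1: Sum all words
Raw sum = 3541 + 3247 + 10700 + 17408 + 5055 = 39951
One's complement = ~39951 & 0xFFFF = 25584

25584


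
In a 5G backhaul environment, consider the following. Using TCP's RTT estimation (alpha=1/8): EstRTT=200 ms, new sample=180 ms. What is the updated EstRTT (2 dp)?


Given: EstRTT = 200 ms, SampleRTT = 180 ms, alpha = 1/8
New EstRTT = (1 - alpha) * EstRTT + alpha * SampleRTT
(7/8) * 200 = 175
(1/8) * 180 = 22.5
New EstRTT = 175 + 22.5 = 197.5 ms -> 197.50 ms (2 dp)

197.50


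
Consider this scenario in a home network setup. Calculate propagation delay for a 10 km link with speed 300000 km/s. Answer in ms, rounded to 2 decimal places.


Given: distance = 10 km, speed = 300000 km/s
Delay = distance / speed = 10 / 300000 seconds
Delay in ms = 10 * 1000 / 300000
Delay = 0.0333 ms
Rounded to 2 dp = 0.03 ms

0.03


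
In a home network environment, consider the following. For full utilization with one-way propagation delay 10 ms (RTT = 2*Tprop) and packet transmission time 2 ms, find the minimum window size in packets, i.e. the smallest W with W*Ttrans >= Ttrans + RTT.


Given: Ttrans = 2 ms, RTT = 20 ms (= 2 * Tprop, Tprop = 10 ms)
Time until first ACK returns = Ttrans + RTT = 2 + 20 = 22 ms
Need W * Ttrans >= Ttrans + RTT  ->  W >= (Ttrans + RTT) / Ttrans
(Ttrans + RTT) / Ttrans = 22 / 2 = 11
W_min = ceil(11) = 11

11


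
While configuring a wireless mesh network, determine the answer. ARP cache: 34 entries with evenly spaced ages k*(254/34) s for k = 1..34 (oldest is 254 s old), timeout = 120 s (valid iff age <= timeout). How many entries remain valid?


Ages are k * 254/34 s for k = 1..34 (spacing = 7.4706 s).
Entry k is valid iff k * 254/34 <= 120 iff k <= 34 * 120 / 254 = 16.0630
n_valid = floor(16.0630) = 16
(n_stale = 34 - 16 = 18)

16


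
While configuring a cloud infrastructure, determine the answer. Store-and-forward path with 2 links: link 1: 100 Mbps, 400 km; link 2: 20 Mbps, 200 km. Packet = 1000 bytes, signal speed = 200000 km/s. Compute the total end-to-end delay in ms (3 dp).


Packet = 1000 bytes = 8000 bits. Store-and-forward: sum (t_trans + t_prop) per link.
Link 1: t_trans = 8000/(100*10^6) s = 0.0800 ms; t_prop = 400/200000 s = 2.0000 ms; subtotal = 2.0800 ms
Link 2: t_trans = 8000/(20*10^6) s = 0.4000 ms; t_prop = 200/200000 s = 1.0000 ms; subtotal = 1.4000 ms
End-to-end = 2.0800 + 1.4000 = 3.4800 ms -> 3.480 ms (3 dp)

3.480


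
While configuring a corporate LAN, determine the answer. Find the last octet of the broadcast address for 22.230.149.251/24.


Given: IP = 22.230.149.251, prefix = /24
Host bits = 32 - 24 = 8
Network last octet = 251 AND mask = 0
Host part size = 2^8 - 1 = 255
Broadcast last octet = 0 OR 255 = 255

255


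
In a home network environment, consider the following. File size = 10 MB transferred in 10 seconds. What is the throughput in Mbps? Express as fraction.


Given: file = 10 MB, time = 10 s
File in Mb = 10 * 8 = 80 Mb
Throughput = 80 / 10 Mbps
Throughput = 8 Mbps

8


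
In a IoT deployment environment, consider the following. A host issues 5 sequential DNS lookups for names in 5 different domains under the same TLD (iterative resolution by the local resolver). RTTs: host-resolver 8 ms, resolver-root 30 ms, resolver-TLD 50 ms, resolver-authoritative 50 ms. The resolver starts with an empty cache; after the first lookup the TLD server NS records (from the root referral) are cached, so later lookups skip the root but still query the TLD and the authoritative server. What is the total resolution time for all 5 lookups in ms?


Lookup 1 (cold cache): local + root + TLD + auth = 8 + 30 + 50 + 50 = 138 ms
Lookups 2..5 (TLD NS cached -> skip root; new domain -> still ask TLD and auth): local + TLD + auth = 8 + 50 + 50 = 108 ms each
Remaining 4 lookups: 4 * 108 = 432 ms
Total = 138 + 432 = 570 ms

570


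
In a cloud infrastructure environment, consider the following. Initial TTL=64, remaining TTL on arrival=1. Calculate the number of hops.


Given: initial TTL = 64, received TTL = 1
Hops = initial TTL - received TTL
Hops = 64 - 1 = 63

63


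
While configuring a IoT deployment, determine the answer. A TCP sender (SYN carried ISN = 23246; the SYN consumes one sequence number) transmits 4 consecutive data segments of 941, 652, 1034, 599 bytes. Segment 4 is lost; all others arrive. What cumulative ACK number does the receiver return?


SYN uses sequence number 23246; first data byte = ISN + 1 = 23247.
Segment 1: SEQ = 23247, len = 941 B, covers [23247, 24187]
Segment 2: SEQ = 24188, len = 652 B, covers [24188, 24839]
Segment 3: SEQ = 24840, len = 1034 B, covers [24840, 25873]
Segment 4: SEQ = 25874, len = 599 B, covers [25874, 26472] [LOST]
In-order data received: bytes [23247, 25873] (segments 1..3).
Segment 4 missing -> gap begins at byte 25874.
Cumulative ACK = next expected in-order byte = 23247 + 941 + 652 + 1034 = 25874

25874


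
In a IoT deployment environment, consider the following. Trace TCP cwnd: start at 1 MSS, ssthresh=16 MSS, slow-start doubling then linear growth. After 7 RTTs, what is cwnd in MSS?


RTT 0: cwnd = 1 MSS (initial)
RTT 1: cwnd = 2 MSS (slow start, doubled)
RTT 2: cwnd = 4 MSS (slow start, doubled)
RTT 3: cwnd = 8 MSS (slow start, doubled)
RTT 4: cwnd = 16 MSS (slow start, doubled)
RTT 5: cwnd = 17 MSS (congestion avoidance, +1)
RTT 6: cwnd = 18 MSS (congestion avoidance, +1)
RTT 7: cwnd = 19 MSS (congestion avoidance, +1)

19


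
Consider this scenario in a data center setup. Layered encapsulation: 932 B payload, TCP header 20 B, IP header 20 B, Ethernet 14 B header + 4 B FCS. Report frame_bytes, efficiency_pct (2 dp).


TCP segment = 932 + 20 = 952 B
IP packet = 952 + 20 = 972 B
Ethernet frame = 972 + 14 + 4 = 990 B
Efficiency = app / frame = 932 / 990 = 0.941414 = 94.1414% -> 94.14% (2 dp)

990, 94.14


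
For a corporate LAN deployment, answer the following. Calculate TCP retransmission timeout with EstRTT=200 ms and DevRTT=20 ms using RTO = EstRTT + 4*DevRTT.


Given: EstRTT = 200 ms, DevRTT = 20 ms
Timeout = EstRTT + 4 * DevRTT
4 * DevRTT = 4 * 20 = 80
Timeout = 200 + 80 = 280 ms

280


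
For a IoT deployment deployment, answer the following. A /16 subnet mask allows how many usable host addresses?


Given: subnet mask /16
Host bits = 32 - 16 = 16
Total addresses = 2^16 = 65536
Usable hosts = 65536 - 2 (network + broadcast) = 65534

65534


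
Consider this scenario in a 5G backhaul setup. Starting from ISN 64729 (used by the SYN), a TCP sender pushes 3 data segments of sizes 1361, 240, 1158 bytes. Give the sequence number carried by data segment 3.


The SYN occupies sequence number ISN = 64729, so the first data byte is ISN + 1 = 64730.
SEQ of data segment i = (ISN + 1) + sum of payload sizes of segments 1..i-1.
Segment 1: SEQ = 64730, payload = 1361 bytes
Segment 2: SEQ = 66091, payload = 240 bytes
Segment 3: SEQ = 66331, payload = 1158 bytes
SEQ of segment 3 = 64730 + 1361 + 240 = 66331

66331


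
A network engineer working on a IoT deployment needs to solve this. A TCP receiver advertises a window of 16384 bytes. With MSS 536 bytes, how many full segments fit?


Given: RWND = 16384 bytes, MSS = 536 bytes
Full segments = floor(RWND / MSS)
Full segments = floor(16384 / 536)
Full segments = floor(30.5672) = 30

30


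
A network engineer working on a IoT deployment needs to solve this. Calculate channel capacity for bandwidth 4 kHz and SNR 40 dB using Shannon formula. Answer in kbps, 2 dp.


Given: B = 4 kHz, SNR = 40 dB
SNR linear = 10^(40/10) = 10000
1 + SNR = 10001
log2(10001) = 13.2878566418
C = 4 * 1000 * 13.2878566418 = 53151.4266 bps
C = 53.151427 kbps -> 53.15 kbps (2 dp)

53.15


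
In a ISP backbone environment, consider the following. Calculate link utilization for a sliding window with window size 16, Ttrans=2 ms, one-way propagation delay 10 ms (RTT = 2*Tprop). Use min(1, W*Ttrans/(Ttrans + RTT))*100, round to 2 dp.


Given: W = 16, Ttrans = 2 ms, RTT = 20 ms (= 2 * Tprop, Tprop = 10 ms)
Cycle time = Ttrans + RTT = 2 + 20 = 22 ms (first packet sent until its ACK returns)
W * Ttrans = 16 * 2 = 32 ms of sending per cycle
W * Ttrans / (Ttrans + RTT) = 32 / 22 = 1.454545
U = min(1, 1.454545) = 1.000000
U% = 100.00%

100.00


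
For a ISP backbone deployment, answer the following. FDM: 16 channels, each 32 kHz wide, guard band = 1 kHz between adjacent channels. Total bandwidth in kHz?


Given: 16 channels, 32 kHz each, guard = 1 kHz
Channel bandwidth = 16 * 32 = 512 kHz
Guard bands = 15 gaps * 1 kHz = 15 kHz
Total = 512 + 15 = 527 kHz

527


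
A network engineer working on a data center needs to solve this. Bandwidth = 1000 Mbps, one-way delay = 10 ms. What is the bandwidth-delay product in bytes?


Given: bandwidth = 1000 Mbps, delay = 10 ms
BDP in bits = 1000 * 10^6 * 10 / 1000
BDP in bits = 10000000
BDP in bytes = 10000000 / 8 = 1250000

1250000


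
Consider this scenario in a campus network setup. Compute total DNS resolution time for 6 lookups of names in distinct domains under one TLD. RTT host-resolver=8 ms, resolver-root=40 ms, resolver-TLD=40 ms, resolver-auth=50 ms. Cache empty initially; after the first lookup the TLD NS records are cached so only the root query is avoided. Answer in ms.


Lookup 1 (cold cache): local + root + TLD + auth = 8 + 40 + 40 + 50 = 138 ms
Lookups 2..6 (TLD NS cached -> skip root; new domain -> still ask TLD and auth): local + TLD + auth = 8 + 40 + 50 = 98 ms each
Remaining 5 lookups: 5 * 98 = 490 ms
Total = 138 + 490 = 628 ms

628


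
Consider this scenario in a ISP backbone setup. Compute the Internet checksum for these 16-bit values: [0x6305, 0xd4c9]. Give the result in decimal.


Given words: [0x6305, 0xd4c9]
Step 1: Sum all words
Raw sum = 25349 + 54473 = 79822
Step 2: Fold carry: (14286 + 1) = 14287
One's complement = ~14287 & 0xFFFF = 51248

51248


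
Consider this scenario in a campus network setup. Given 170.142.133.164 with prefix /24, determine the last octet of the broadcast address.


Given: IP = 170.142.133.164, prefix = /24
Host bits = 32 - 24 = 8
Network last octet = 164 AND mask = 0
Host part size = 2^8 - 1 = 255
Broadcast last octet = 0 OR 255 = 255

255


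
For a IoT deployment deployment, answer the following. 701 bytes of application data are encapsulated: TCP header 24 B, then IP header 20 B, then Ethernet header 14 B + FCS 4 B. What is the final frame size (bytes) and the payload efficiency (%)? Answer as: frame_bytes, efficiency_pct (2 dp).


TCP segment = 701 + 24 = 725 B
IP packet = 725 + 20 = 745 B
Ethernet frame = 745 + 14 + 4 = 763 B
Efficiency = app / frame = 701 / 763 = 0.918742 = 91.8742% -> 91.87% (2 dp)

763, 91.87


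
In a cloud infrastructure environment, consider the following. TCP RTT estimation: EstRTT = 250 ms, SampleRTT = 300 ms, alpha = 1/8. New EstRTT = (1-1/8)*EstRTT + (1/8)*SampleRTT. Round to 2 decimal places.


Given: EstRTT = 250 ms, SampleRTT = 300 ms, alpha = 1/8
New EstRTT = (1 - alpha) * EstRTT + alpha * SampleRTT
(7/8) * 250 = 218.75
(1/8) * 300 = 37.5
New EstRTT = 218.75 + 37.5 = 256.25 ms -> 256.25 ms (2 dp)

256.25


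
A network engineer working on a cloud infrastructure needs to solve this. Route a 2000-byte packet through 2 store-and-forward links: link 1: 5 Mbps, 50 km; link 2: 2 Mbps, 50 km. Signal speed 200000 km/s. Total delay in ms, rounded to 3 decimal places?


Packet = 2000 bytes = 16000 bits. Store-and-forward: sum (t_trans + t_prop) per link.
Link 1: t_trans = 16000/(5*10^6) s = 3.2000 ms; t_prop = 50/200000 s = 0.2500 ms; subtotal = 3.4500 ms
Link 2: t_trans = 16000/(2*10^6) s = 8.0000 ms; t_prop = 50/200000 s = 0.2500 ms; subtotal = 8.2500 ms
End-to-end = 3.4500 + 8.2500 = 11.7000 ms -> 11.700 ms (3 dp)

11.700


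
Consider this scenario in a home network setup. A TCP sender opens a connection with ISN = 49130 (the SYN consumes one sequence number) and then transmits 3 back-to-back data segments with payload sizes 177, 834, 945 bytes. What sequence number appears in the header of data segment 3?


The SYN occupies sequence number ISN = 49130, so the first data byte is ISN + 1 = 49131.
SEQ of data segment i = (ISN + 1) + sum of payload sizes of segments 1..i-1.
Segment 1: SEQ = 49131, payload = 177 bytes
Segment 2: SEQ = 49308, payload = 834 bytes
Segment 3: SEQ = 50142, payload = 945 bytes
SEQ of segment 3 = 49131 + 177 + 834 = 50142

50142


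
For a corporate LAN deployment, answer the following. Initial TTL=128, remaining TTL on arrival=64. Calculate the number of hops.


Given: initial TTL = 128, received TTL = 64
Hops = initial TTL - received TTL
Hops = 128 - 64 = 64

64


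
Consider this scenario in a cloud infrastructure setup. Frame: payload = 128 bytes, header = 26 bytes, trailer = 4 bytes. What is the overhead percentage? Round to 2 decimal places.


Given: payload = 128 B, header = 26 B, trailer = 4 B
Overhead bytes = header + trailer = 26 + 4 = 30
Total frame = payload + overhead = 128 + 30 = 158
Overhead % = 30 / 158 * 100 = 18.9873% -> 18.99% (2 dp)

18.99


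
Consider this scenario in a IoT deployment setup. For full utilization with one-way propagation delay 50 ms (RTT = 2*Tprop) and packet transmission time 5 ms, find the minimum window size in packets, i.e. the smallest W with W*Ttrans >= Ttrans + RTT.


Given: Ttrans = 5 ms, RTT = 100 ms (= 2 * Tprop, Tprop = 50 ms)
Time until first ACK returns = Ttrans + RTT = 5 + 100 = 105 ms
Need W * Ttrans >= Ttrans + RTT  ->  W >= (Ttrans + RTT) / Ttrans
(Ttrans + RTT) / Ttrans = 105 / 5 = 21
W_min = ceil(21) = 21

21


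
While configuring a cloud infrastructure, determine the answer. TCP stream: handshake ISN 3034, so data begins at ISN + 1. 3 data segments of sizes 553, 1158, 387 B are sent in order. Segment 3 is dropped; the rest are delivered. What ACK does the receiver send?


SYN uses sequence number 3034; first data byte = ISN + 1 = 3035.
Segment 1: SEQ = 3035, len = 553 B, covers [3035, 3587]
Segment 2: SEQ = 3588, len = 1158 B, covers [3588, 4745]
Segment 3: SEQ = 4746, len = 387 B, covers [4746, 5132] [LOST]
In-order data received: bytes [3035, 4745] (segments 1..2).
Segment 3 missing -> gap begins at byte 4746.
Cumulative ACK = next expected in-order byte = 3035 + 553 + 1158 = 4746

4746


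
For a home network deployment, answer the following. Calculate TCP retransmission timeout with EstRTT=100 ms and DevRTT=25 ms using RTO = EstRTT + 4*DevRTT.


Given: EstRTT = 100 ms, DevRTT = 25 ms
Timeout = EstRTT + 4 * DevRTT
4 * DevRTT = 4 * 25 = 100
Timeout = 100 + 100 = 200 ms

200


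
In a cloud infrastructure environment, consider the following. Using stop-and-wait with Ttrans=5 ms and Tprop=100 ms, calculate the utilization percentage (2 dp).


Given: Ttrans = 5 ms, Tprop = 100 ms
RTT = 2 * Tprop = 2 * 100 = 200 ms
U = Ttrans / (Ttrans + RTT)
U = 5 / (5 + 200)
U = 5 / 205 = 0.02439
U% = 2.44%

2.44


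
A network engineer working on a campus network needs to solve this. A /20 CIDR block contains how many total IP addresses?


Given: CIDR prefix /20
Host bits = 32 - 20 = 12
Total addresses = 2^12 = 4096

4096


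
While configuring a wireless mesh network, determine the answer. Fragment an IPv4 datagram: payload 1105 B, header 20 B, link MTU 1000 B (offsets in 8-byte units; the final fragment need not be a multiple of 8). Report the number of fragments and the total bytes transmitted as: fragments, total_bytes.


Max data per non-final fragment = floor((MTU - header)/8)*8 = floor((1000 - 20)/8)*8 = floor(980/8)*8 = 976 B
Final fragment needs no 8-byte alignment: it can carry up to MTU - header = 980 B
Non-final fragments needed = ceil((payload - 980) / 976) = ceil(125/976) = ceil(0.1281) = 1
Number of fragments = 1 + 1 = 2
Fragment sizes (data): 1 * 976 B + 129 B (last, 129 <= 980 OK)
Total bytes sent = payload + n_frags * header = 1105 + 2*20 = 1105 + 40 = 1145 B

2, 1145


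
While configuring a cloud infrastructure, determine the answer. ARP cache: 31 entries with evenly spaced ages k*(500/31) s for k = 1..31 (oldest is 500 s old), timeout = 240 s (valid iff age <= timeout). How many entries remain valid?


Ages are k * 500/31 s for k = 1..31 (spacing = 16.1290 s).
Entry k is valid iff k * 500/31 <= 240 iff k <= 31 * 240 / 500 = 14.8800
n_valid = floor(14.8800) = 14
(n_stale = 31 - 14 = 17)

14


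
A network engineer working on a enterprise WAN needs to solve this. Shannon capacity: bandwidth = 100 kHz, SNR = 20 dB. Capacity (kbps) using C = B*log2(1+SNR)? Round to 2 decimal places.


Given: B = 100 kHz, SNR = 20 dB
SNR linear = 10^(20/10) = 100
1 + SNR = 101
log2(101) = 6.6582114828
C = 100 * 1000 * 6.6582114828 = 665821.1483 bps
C = 665.821148 kbps -> 665.82 kbps (2 dp)

665.82


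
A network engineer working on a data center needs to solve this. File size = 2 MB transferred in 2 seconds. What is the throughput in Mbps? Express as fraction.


Given: file = 2 MB, time = 2 s
File in Mb = 2 * 8 = 16 Mb
Throughput = 16 / 2 Mbps
Throughput = 8 Mbps

8


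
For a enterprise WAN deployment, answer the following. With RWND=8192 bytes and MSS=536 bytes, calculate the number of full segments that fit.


Given: RWND = 8192 bytes, MSS = 536 bytes
Full segments = floor(RWND / MSS)
Full segments = floor(8192 / 536)
Full segments = floor(15.2836) = 15

15


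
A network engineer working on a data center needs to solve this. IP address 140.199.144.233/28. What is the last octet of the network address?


Given: IP = 140.199.144.233, prefix = /28
Subnet mask = 255.255.255.240
Last octet of IP: 233
Last octet of mask: 240
Network last octet = 233 AND 240 = 224

224


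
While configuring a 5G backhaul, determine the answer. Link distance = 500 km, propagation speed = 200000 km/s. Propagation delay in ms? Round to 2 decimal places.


Given: distance = 500 km, speed = 200000 km/s
Delay = distance / speed = 500 / 200000 seconds
Delay in ms = 500 * 1000 / 200000
Delay = 2.5000 ms
Rounded to 2 dp = 2.50 ms

2.50


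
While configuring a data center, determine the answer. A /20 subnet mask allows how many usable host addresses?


Given: subnet mask /20
Host bits = 32 - 20 = 12
Total addresses = 2^12 = 4096
Usable hosts = 4096 - 2 (network + broadcast) = 4094

4094


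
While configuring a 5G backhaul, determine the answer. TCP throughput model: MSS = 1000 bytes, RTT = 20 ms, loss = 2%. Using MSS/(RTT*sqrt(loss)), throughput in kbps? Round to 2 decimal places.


Given: MSS = 1000 bytes, RTT = 20 ms, loss = 2%
RTT in seconds = 20 / 1000 = 0.02
Loss rate = 2% = 0.02
sqrt(loss) = sqrt(0.02) = 0.141421356237
Throughput (bytes/s) = 1000 / (0.02 * 0.141421356237) = 353553.3906
Throughput (kbps) = 353553.3906 * 8 / 1000 = 2828.427125 -> 2828.43 kbps (2 dp)

2828.43


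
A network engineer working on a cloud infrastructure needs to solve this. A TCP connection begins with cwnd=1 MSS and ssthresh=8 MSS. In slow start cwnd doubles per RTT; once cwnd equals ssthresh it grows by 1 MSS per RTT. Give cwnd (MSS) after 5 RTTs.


RTT 0: cwnd = 1 MSS (initial)
RTT 1: cwnd = 2 MSS (slow start, doubled)
RTT 2: cwnd = 4 MSS (slow start, doubled)
RTT 3: cwnd = 8 MSS (slow start, doubled)
RTT 4: cwnd = 9 MSS (congestion avoidance, +1)
RTT 5: cwnd = 10 MSS (congestion avoidance, +1)

10


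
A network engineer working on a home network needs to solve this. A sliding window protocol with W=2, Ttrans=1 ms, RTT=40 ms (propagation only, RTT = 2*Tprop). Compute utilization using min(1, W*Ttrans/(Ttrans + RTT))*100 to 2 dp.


Given: W = 2, Ttrans = 1 ms, RTT = 40 ms (= 2 * Tprop, Tprop = 20 ms)
Cycle time = Ttrans + RTT = 1 + 40 = 41 ms (first packet sent until its ACK returns)
W * Ttrans = 2 * 1 = 2 ms of sending per cycle
W * Ttrans / (Ttrans + RTT) = 2 / 41 = 0.048780
U = min(1, 0.048780) = 0.048780
U% = 4.88%

4.88


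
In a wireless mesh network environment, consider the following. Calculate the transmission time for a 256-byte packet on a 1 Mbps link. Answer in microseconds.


Given: packet = 256 bytes, bandwidth = 1 Mbps
Packet in bits = 256 * 8 = 2048 bits
Bandwidth = 1 * 10^6 = 1000000 bps
Time = 2048 / 1000000 seconds
Time in us = 2048 * 10^6 / 1000000 = 2048

2048


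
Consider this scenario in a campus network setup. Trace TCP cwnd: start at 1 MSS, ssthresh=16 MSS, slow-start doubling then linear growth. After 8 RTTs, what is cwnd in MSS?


RTT 0: cwnd = 1 MSS (initial)
RTT 1: cwnd = 2 MSS (slow start, doubled)
RTT 2: cwnd = 4 MSS (slow start, doubled)
RTT 3: cwnd = 8 MSS (slow start, doubled)
RTT 4: cwnd = 16 MSS (slow start, doubled)
RTT 5: cwnd = 17 MSS (congestion avoidance, +1)
RTT 6: cwnd = 18 MSS (congestion avoidance, +1)
RTT 7: cwnd = 19 MSS (congestion avoidance, +1)
RTT 8: cwnd = 20 MSS (congestion avoidance, +1)

20


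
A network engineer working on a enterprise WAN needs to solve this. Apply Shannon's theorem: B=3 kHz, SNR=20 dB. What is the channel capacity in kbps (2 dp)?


Given: B = 3 kHz, SNR = 20 dB
SNR linear = 10^(20/10) = 100
1 + SNR = 101
log2(101) = 6.6582114828
C = 3 * 1000 * 6.6582114828 = 19974.6344 bps
C = 19.974634 kbps -> 19.97 kbps (2 dp)

19.97


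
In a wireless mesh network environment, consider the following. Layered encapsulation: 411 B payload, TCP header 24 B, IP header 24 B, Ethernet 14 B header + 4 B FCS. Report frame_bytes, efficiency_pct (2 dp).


TCP segment = 411 + 24 = 435 B
IP packet = 435 + 24 = 459 B
Ethernet frame = 459 + 14 + 4 = 477 B
Efficiency = app / frame = 411 / 477 = 0.861635 = 86.1635% -> 86.16% (2 dp)

477, 86.16


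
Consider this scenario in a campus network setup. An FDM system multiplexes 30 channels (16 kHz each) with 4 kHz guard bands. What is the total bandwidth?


Given: 30 channels, 16 kHz each, guard = 4 kHz
Channel bandwidth = 30 * 16 = 480 kHz
Guard bands = 29 gaps * 4 kHz = 116 kHz
Total = 480 + 116 = 596 kHz

596


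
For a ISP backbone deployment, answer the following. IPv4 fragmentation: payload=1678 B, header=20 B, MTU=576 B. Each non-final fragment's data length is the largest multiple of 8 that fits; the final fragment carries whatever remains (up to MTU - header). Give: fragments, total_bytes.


Max data per non-final fragment = floor((MTU - header)/8)*8 = floor((576 - 20)/8)*8 = floor(556/8)*8 = 552 B
Final fragment needs no 8-byte alignment: it can carry up to MTU - header = 556 B
Non-final fragments needed = ceil((payload - 556) / 552) = ceil(1122/552) = ceil(2.0326) = 3
Number of fragments = 3 + 1 = 4
Fragment sizes (data): 3 * 552 B + 22 B (last, 22 <= 556 OK)
Total bytes sent = payload + n_frags * header = 1678 + 4*20 = 1678 + 80 = 1758 B

4, 1758


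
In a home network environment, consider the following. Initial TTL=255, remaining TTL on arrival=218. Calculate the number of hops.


Given: initial TTL = 255, received TTL = 218
Hops = initial TTL - received TTL
Hops = 255 - 218 = 37

37


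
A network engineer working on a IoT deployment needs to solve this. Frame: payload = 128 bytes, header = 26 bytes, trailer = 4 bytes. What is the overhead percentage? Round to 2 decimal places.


Given: payload = 128 B, header = 26 B, trailer = 4 B
Overhead bytes = header + trailer = 26 + 4 = 30
Total frame = payload + overhead = 128 + 30 = 158
Overhead % = 30 / 158 * 100 = 18.9873% -> 18.99% (2 dp)

18.99


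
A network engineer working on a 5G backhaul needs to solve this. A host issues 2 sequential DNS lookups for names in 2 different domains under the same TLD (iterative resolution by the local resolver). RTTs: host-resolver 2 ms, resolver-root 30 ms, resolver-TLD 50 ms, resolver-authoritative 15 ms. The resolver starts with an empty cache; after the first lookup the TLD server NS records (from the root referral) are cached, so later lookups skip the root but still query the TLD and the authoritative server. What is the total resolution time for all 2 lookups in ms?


Lookup 1 (cold cache): local + root + TLD + auth = 2 + 30 + 50 + 15 = 97 ms
Lookups 2..2 (TLD NS cached -> skip root; new domain -> still ask TLD and auth): local + TLD + auth = 2 + 50 + 15 = 67 ms each
Remaining 1 lookups: 1 * 67 = 67 ms
Total = 97 + 67 = 164 ms

164


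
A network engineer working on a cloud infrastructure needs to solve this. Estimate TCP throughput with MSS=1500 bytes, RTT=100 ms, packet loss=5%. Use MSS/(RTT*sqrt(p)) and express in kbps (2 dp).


Given: MSS = 1500 bytes, RTT = 100 ms, loss = 5%
RTT in seconds = 100 / 1000 = 0.1
Loss rate = 5% = 0.05
sqrt(loss) = sqrt(0.05) = 0.223606797750
Throughput (bytes/s) = 1500 / (0.1 * 0.223606797750) = 67082.0393
Throughput (kbps) = 67082.0393 * 8 / 1000 = 536.656315 -> 536.66 kbps (2 dp)

536.66


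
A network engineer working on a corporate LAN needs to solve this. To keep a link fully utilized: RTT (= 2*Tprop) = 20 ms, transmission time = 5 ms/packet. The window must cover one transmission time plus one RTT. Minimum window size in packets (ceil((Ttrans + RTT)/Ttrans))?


Given: Ttrans = 5 ms, RTT = 20 ms (= 2 * Tprop, Tprop = 10 ms)
Time until first ACK returns = Ttrans + RTT = 5 + 20 = 25 ms
Need W * Ttrans >= Ttrans + RTT  ->  W >= (Ttrans + RTT) / Ttrans
(Ttrans + RTT) / Ttrans = 25 / 5 = 5
W_min = ceil(5) = 5

5


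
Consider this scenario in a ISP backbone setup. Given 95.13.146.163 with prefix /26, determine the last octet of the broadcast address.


Given: IP = 95.13.146.163, prefix = /26
Host bits = 32 - 26 = 6
Network last octet = 163 AND mask = 128
Host part size = 2^6 - 1 = 63
Broadcast last octet = 128 OR 63 = 191

191


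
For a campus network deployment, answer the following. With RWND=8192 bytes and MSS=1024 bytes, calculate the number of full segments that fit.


Given: RWND = 8192 bytes, MSS = 1024 bytes
Full segments = floor(RWND / MSS)
Full segments = floor(8192 / 1024)
Full segments = floor(8.0) = 8

8


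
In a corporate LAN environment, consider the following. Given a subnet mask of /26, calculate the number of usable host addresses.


Given: subnet mask /26
Host bits = 32 - 26 = 6
Total addresses = 2^6 = 64
Usable hosts = 64 - 2 (network + broadcast) = 62

62


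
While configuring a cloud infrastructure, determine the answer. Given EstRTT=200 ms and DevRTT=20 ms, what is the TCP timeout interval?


Given: EstRTT = 200 ms, DevRTT = 20 ms
Timeout = EstRTT + 4 * DevRTT
4 * DevRTT = 4 * 20 = 80
Timeout = 200 + 80 = 280 ms

280


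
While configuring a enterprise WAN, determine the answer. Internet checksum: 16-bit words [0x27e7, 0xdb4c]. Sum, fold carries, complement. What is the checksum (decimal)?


Given words: [0x27e7, 0xdb4c]
Step 1: Sum all words
Raw sum = 10215 + 56140 = 66355
Step 2: Fold carry: (819 + 1) = 820
One's complement = ~820 & 0xFFFF = 64715

64715


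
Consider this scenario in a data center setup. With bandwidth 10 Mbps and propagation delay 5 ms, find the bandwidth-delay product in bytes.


Given: bandwidth = 10 Mbps, delay = 5 ms
BDP in bits = 10 * 10^6 * 5 / 1000
BDP in bits = 50000
BDP in bytes = 50000 / 8 = 6250

6250


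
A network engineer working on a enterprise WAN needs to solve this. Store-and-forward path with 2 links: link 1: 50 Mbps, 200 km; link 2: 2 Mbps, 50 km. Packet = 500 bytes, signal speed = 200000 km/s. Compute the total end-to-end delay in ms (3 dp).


Packet = 500 bytes = 4000 bits. Store-and-forward: sum (t_trans + t_prop) per link.
Link 1: t_trans = 4000/(50*10^6) s = 0.0800 ms; t_prop = 200/200000 s = 1.0000 ms; subtotal = 1.0800 ms
Link 2: t_trans = 4000/(2*10^6) s = 2.0000 ms; t_prop = 50/200000 s = 0.2500 ms; subtotal = 2.2500 ms
End-to-end = 1.0800 + 2.2500 = 3.3300 ms -> 3.330 ms (3 dp)

3.330


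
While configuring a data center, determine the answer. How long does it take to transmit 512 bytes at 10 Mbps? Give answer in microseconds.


Given: packet = 512 bytes, bandwidth = 10 Mbps
Packet in bits = 512 * 8 = 4096 bits
Bandwidth = 10 * 10^6 = 10000000 bps
Time = 4096 / 10000000 seconds
Time in us = 4096 * 10^6 / 10000000 = 409.6

409.6


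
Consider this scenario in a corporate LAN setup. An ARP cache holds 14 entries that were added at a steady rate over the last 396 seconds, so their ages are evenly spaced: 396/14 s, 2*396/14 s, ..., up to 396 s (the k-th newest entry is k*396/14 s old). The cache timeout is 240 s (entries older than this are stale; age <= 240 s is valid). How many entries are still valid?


Ages are k * 396/14 s for k = 1..14 (spacing = 28.2857 s).
Entry k is valid iff k * 396/14 <= 240 iff k <= 14 * 240 / 396 = 8.4848
n_valid = floor(8.4848) = 8
(n_stale = 14 - 8 = 6)

8


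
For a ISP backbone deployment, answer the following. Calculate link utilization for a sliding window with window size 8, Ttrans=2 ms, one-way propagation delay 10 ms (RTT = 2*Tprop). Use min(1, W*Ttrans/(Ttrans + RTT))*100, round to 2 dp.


Given: W = 8, Ttrans = 2 ms, RTT = 20 ms (= 2 * Tprop, Tprop = 10 ms)
Cycle time = Ttrans + RTT = 2 + 20 = 22 ms (first packet sent until its ACK returns)
W * Ttrans = 8 * 2 = 16 ms of sending per cycle
W * Ttrans / (Ttrans + RTT) = 16 / 22 = 0.727273
U = min(1, 0.727273) = 0.727273
U% = 72.73%

72.73


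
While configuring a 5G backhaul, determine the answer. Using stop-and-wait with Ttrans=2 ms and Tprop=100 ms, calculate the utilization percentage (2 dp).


Given: Ttrans = 2 ms, Tprop = 100 ms
RTT = 2 * Tprop = 2 * 100 = 200 ms
U = Ttrans / (Ttrans + RTT)
U = 2 / (2 + 200)
U = 2 / 202 = 0.009901
U% = 0.99%

0.99


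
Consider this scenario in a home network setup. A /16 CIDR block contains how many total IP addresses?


Given: CIDR prefix /16
Host bits = 32 - 16 = 16
Total addresses = 2^16 = 65536

65536


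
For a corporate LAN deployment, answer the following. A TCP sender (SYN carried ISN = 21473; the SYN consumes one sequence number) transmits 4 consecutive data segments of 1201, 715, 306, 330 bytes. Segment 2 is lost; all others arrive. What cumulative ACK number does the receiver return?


SYN uses sequence number 21473; first data byte = ISN + 1 = 21474.
Segment 1: SEQ = 21474, len = 1201 B, covers [21474, 22674]
Segment 2: SEQ = 22675, len = 715 B, covers [22675, 23389] [LOST]
Segment 3: SEQ = 23390, len = 306 B, covers [23390, 23695]
Segment 4: SEQ = 23696, len = 330 B, covers [23696, 24025]
In-order data received: bytes [21474, 22674] (segments 1..1).
Segment 2 missing -> gap begins at byte 22675; later segments buffered out of order.
Cumulative ACK = next expected in-order byte = 21474 + 1201 = 22675

22675
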